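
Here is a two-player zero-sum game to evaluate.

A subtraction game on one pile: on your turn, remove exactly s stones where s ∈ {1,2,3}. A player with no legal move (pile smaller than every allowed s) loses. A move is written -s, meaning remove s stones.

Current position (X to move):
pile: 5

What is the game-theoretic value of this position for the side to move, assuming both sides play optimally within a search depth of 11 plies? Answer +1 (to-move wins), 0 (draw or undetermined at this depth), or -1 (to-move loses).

p1 X@[5]: -1[4]+1* -2[3]-1 -3[2]-1
p2 O@[4]: -1[3]-1* -2[2]-1 -3[1]-1
p3 X@[3]: -1[2]-1 -2[1]-1 -3[0]+1*
p4 O@[0] terminal -1; root [5] d11

value(5, X) = +1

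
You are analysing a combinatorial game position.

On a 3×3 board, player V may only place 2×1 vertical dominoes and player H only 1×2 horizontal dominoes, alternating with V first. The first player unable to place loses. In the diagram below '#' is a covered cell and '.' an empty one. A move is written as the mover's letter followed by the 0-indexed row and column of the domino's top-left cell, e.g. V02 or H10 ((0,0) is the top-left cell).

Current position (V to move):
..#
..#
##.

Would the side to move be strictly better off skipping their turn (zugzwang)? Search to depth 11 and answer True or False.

[..#/..#/##.] V move#1: V00:+1/#.#/#.#/##.*, V01:+1/.##/.##/##.
[#.#/#.#/##.] end (terminal -1, H#2); searched ..#/..#/##. to 11
suppose V passes — search the same position with H to move:
pass> [..#/..#/##.] H move#1: H00:+1/###/..#/##.*, H10:+1/..#/###/##.
pass> [###/..#/##.] end (terminal -1, V#2); searched ..#/..#/##. to 11
for V: play +1, pass -1

zugzwang(..#/..#/##., V) = False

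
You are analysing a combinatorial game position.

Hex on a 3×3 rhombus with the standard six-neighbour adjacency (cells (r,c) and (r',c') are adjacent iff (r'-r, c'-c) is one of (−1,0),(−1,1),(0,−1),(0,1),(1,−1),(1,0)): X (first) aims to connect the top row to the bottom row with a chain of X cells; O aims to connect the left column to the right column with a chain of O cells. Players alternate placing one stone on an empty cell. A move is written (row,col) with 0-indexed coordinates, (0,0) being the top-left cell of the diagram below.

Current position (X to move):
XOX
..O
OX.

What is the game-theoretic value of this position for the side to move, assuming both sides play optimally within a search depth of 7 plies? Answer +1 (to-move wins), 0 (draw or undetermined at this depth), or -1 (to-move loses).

[XOX/..O/OX.] X move#1: (1,0):-1/XOX/X.O/OX., (1,1):+1/XOX/.XO/OX.*, (2,2):-1/XOX/..O/OXX
[XOX/.XO/OX.] end (terminal -1, O#2); searched XOX/..O/OX. to 7

value(XOX/..O/OX., X) = +1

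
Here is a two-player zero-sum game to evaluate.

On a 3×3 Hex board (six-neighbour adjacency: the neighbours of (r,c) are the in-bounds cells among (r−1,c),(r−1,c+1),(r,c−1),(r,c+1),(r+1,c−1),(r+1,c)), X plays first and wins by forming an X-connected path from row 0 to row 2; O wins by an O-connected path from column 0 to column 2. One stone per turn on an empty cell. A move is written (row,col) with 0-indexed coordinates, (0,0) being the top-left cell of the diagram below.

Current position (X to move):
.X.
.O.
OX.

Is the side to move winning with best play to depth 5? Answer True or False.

[.X./.O./OX.] X move#1: (0,0):-1/XX./.O./OX.*, (0,2):-1/.XX/.O./OX., (1,0):-1/.X./XO./OX., (1,2):-1/.X./.OX/OX., (2,2):-1/.X./.O./OXX
[XX./.O./OX.] O move#2: (0,2):+1/XXO/.O./OX.*, (1,0):+1/XX./OO./OX., (1,2):+1/XX./.OO/OX., (2,2):+1/XX./.O./OXO
[XXO/.O./OX.] end (terminal -1, X#3); searched .X./.O./OX. to 5

X winning at [.X./.O./OX.]: False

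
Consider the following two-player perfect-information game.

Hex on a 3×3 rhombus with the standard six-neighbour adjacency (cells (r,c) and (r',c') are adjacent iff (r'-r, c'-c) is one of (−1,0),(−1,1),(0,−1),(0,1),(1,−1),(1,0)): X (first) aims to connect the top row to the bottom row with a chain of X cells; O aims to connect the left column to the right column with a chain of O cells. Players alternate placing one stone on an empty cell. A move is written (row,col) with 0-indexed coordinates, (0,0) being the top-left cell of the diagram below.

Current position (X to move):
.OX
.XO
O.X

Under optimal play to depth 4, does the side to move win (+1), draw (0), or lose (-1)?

[.OX/.XO/O.X] X move#1: (0,0):-1/XOX/.XO/O.X, (1,0):-1/.OX/XXO/O.X, (2,1):+1/.OX/.XO/OXX*
[.OX/.XO/OXX] end (terminal -1, O#2); searched .OX/.XO/O.X to 4

value(.OX/.XO/O.X, X) = +1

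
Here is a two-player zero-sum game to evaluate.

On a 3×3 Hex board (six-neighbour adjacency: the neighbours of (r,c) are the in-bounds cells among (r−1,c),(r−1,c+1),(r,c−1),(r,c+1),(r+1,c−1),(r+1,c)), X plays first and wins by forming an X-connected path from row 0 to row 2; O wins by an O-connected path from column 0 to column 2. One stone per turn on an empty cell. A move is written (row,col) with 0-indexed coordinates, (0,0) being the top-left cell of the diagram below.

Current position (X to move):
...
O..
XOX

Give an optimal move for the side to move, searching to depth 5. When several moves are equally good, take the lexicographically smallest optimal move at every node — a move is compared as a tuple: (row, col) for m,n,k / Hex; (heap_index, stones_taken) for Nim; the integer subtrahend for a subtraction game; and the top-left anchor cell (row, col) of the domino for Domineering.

X's best at [.../O../XOX]: (0,2)

[.../O../XOX] X move#1: (0,0):-1/X../O../XOX, (0,1):-1/.X./O../XOX, (0,2):+1/..X/O../XOX*, (1,1):+1/.../OX./XOX, (1,2):-1/.../O.X/XOX
[..X/O../XOX] O move#2: (0,0):-1/O.X/O../XOX*, (0,1):-1/.OX/O../XOX, (1,1):-1/..X/OO./XOX, (1,2):-1/..X/O.O/XOX
[O.X/O../XOX] X move#3: (0,1):+1/OXX/O../XOX*, (1,1):+1/O.X/OX./XOX, (1,2):+1/O.X/O.X/XOX
[OXX/O../XOX] O move#4: (1,1):-1/OXX/OO./XOX*, (1,2):-1/OXX/O.O/XOX
[OXX/OO./XOX] X move#5: (1,2):+1/OXX/OOX/XOX*
[OXX/OOX/XOX] end (terminal -1, O#6); searched .../O../XOX to 5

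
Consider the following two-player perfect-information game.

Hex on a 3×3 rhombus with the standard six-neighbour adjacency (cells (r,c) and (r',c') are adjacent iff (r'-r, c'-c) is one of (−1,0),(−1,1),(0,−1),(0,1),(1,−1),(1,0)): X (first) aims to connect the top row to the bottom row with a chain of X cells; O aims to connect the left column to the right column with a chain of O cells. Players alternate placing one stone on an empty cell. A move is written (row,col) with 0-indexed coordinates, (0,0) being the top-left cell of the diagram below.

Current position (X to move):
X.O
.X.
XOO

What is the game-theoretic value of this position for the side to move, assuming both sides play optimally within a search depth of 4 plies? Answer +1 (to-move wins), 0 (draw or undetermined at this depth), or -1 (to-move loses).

[X.O/.X./XOO] X move#1: (0,1):+1/XXO/.X./XOO*, (1,0):+1/X.O/XX./XOO, (1,2):+1/X.O/.XX/XOO
[XXO/.X./XOO] end (terminal -1, O#2); searched X.O/.X./XOO to 4

value(X.O/.X./XOO, X) = +1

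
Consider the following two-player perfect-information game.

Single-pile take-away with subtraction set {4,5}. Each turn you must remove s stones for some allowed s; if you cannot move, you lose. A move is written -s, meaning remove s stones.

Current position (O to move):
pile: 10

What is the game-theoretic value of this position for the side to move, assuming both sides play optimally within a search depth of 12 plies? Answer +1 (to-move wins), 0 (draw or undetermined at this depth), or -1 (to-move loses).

p1 O@[10]: -4[6]-1* -5[5]-1
p2 X@[6]: -4[2]+1* -5[1]+1
p3 O@[2] terminal -1; root [10] d12

value(10, O) = -1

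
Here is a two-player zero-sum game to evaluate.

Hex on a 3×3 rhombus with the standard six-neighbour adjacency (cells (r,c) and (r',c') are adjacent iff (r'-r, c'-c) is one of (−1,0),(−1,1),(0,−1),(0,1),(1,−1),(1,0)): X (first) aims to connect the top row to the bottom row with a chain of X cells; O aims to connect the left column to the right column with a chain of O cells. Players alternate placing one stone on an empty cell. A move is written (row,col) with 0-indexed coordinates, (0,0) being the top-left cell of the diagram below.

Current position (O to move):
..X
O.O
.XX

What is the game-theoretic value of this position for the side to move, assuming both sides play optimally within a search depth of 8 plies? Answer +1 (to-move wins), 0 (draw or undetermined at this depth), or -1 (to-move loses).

p1 O@[..X/O.O/.XX]: (0,0)[O.X/O.O/.XX]-1 (0,1)[.OX/O.O/.XX]-1 (1,1)[..X/OOO/.XX]+1* (2,0)[..X/O.O/OXX]-1
p2 X@[..X/OOO/.XX] terminal -1; root [..X/O.O/.XX] d8

value(..X/O.O/.XX, O) = +1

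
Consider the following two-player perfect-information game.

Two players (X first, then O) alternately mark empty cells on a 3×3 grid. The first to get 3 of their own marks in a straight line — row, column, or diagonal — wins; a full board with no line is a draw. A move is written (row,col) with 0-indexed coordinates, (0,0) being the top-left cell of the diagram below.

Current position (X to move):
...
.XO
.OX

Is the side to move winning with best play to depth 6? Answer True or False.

X winning at [.../.XO/.OX]: True

[.../.XO/.OX] X move#1: (0,0):+1/X../.XO/.OX*, (0,1):+0/.X./.XO/.OX, (0,2):+1/..X/.XO/.OX, (1,0):+0/.../XXO/.OX, (2,0):+1/.../.XO/XOX
[X../.XO/.OX] end (terminal -1, O#2); searched .../.XO/.OX to 6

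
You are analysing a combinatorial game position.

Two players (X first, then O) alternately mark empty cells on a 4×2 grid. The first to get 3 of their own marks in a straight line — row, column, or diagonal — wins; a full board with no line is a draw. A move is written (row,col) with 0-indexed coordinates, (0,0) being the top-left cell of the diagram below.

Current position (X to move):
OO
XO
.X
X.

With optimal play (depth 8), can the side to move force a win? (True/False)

X winning at [OO/XO/.X/X.]: True

p1 X@[OO/XO/.X/X.]: (2,0)[OO/XO/XX/X.]+1* (3,1)[OO/XO/.X/XX]+0
p2 O@[OO/XO/XX/X.] terminal -1; root [OO/XO/.X/X.] d8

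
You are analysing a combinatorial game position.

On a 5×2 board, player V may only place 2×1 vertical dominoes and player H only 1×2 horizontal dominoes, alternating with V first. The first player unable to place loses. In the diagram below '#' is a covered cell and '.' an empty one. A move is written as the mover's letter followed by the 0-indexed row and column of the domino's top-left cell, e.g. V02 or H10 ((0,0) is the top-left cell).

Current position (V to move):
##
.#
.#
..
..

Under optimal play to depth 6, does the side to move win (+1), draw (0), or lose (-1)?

value(##/.#/.#/../.., V) = +1

[##/.#/.#/../..] V move#1: V10:-1/##/##/##/../.., V20:-1/##/.#/##/#./.., V30:+1/##/.#/.#/#./#.*, V31:+1/##/.#/.#/.#/.#
[##/.#/.#/#./#.] end (terminal -1, H#2); searched ##/.#/.#/../.. to 6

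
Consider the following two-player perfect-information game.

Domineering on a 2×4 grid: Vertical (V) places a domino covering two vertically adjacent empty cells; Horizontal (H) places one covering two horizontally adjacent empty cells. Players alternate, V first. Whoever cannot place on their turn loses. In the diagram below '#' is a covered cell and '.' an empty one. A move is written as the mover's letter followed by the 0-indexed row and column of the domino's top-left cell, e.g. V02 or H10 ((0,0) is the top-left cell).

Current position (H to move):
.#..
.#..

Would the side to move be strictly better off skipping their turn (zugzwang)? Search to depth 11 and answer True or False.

ply 1, H at .#../.#.. | H02=+1→.###/.#..*; H12=+1→.#../.###
ply 2, V at .###/.#.. | V00=-1→####/##..*
ply 3, H at ####/##.. | H12=+1→####/####*
ply 4: ####/#### is terminal -1 (V); from .#../.#.. depth 11
pass branch (V moves first from the same position):
  | ply 1, V at .#../.#.. | V00=-1→##../##..; V02=+1→.##./.##.*; V03=+1→.#.#/.#.#
  | ply 2: .##./.##. is terminal -1 (H); from .#../.#.. depth 11
H moving scores +1; H passing scores -1

zugzwang(.#../.#.., H) = False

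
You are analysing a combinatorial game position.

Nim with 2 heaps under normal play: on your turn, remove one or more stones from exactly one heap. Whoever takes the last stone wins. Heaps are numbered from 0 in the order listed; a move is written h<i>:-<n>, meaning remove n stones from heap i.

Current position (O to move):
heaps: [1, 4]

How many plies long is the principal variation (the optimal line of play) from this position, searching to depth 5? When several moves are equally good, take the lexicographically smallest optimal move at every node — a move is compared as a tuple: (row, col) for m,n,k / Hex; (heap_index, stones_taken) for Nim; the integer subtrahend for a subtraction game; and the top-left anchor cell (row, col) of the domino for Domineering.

PV length from [(1,4)]: 3 plies

[(1,4)] O move#1: h0:-1:-1/(0,4), h1:-1:-1/(1,3), h1:-2:-1/(1,2), h1:-3:+1/(1,1)*, h1:-4:-1/(1,0)
[(1,1)] X move#2: h0:-1:-1/(0,1)*, h1:-1:-1/(1,0)
[(0,1)] O move#3: h1:-1:+1/(0,0)*
[(0,0)] end (terminal -1, X#4); searched (1,4) to 5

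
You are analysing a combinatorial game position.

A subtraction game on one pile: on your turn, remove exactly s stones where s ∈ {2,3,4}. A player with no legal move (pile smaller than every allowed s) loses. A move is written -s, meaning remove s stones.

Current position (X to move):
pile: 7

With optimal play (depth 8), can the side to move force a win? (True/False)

[7] X move#1: -2:-1/5*, -3:-1/4, -4:-1/3
[5] O move#2: -2:-1/3, -3:-1/2, -4:+1/1*
[1] end (terminal -1, X#3); searched 7 to 8

X winning at [7]: False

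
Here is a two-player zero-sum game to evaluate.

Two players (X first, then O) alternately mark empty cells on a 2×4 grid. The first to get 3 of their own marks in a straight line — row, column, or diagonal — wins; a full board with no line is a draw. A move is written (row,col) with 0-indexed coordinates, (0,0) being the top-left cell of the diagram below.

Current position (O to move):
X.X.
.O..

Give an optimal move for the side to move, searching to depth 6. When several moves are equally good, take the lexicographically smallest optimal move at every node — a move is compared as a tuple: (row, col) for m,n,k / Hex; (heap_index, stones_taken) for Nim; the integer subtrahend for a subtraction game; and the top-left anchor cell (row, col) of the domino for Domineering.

O's best at [X.X./.O..]: (0,1)

p1 O@[X.X./.O..]: (0,1)[XOX./.O..]+0* (0,3)[X.XO/.O..]-1 (1,0)[X.X./OO..]-1 (1,2)[X.X./.OO.]-1 (1,3)[X.X./.O.O]-1
p2 X@[XOX./.O..]: (0,3)[XOXX/.O..]-1 (1,0)[XOX./XO..]+0* (1,2)[XOX./.OX.]+0 (1,3)[XOX./.O.X]+0
p3 O@[XOX./XO..]: (0,3)[XOXO/XO..]+0* (1,2)[XOX./XOO.]+0 (1,3)[XOX./XO.O]+0
p4 X@[XOXO/XO..]: (1,2)[XOXO/XOX.]+0* (1,3)[XOXO/XO.X]+0
p5 O@[XOXO/XOX.]: (1,3)[XOXO/XOXO]+0*
p6 X@[XOXO/XOXO] terminal +0; root [X.X./.O..] d6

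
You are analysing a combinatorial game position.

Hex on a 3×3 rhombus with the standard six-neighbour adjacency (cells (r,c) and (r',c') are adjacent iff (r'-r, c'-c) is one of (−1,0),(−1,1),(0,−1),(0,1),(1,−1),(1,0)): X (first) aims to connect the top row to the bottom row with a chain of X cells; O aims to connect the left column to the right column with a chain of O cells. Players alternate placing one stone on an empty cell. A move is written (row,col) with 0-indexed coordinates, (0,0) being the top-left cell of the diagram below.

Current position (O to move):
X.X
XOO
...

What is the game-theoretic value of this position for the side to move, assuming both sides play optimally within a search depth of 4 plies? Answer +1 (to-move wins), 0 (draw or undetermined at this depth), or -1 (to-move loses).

value(X.X/XOO/..., O) = +1

p1 O@[X.X/XOO/...]: (0,1)[XOX/XOO/...]-1 (2,0)[X.X/XOO/O..]+1* (2,1)[X.X/XOO/.O.]-1 (2,2)[X.X/XOO/..O]-1
p2 X@[X.X/XOO/O..] terminal -1; root [X.X/XOO/...] d4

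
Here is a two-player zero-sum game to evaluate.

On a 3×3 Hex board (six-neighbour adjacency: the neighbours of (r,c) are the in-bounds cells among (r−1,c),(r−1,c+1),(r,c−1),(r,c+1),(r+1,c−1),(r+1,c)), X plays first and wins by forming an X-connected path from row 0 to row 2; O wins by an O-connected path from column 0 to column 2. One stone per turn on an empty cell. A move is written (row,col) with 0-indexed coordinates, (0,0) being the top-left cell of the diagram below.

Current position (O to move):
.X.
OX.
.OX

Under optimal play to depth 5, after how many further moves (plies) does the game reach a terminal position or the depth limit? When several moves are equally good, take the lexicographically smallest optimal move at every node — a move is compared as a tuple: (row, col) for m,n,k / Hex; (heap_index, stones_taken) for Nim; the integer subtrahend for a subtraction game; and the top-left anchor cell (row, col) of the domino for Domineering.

[.X./OX./.OX] O move#1: (0,0):-1/OX./OX./.OX*, (0,2):-1/.XO/OX./.OX, (1,2):-1/.X./OXO/.OX, (2,0):-1/.X./OX./OOX
[OX./OX./.OX] X move#2: (0,2):+1/OXX/OX./.OX*, (1,2):+1/OX./OXX/.OX, (2,0):+1/OX./OX./XOX
[OXX/OX./.OX] O move#3: (1,2):-1/OXX/OXO/.OX*, (2,0):-1/OXX/OX./OOX
[OXX/OXO/.OX] X move#4: (2,0):+1/OXX/OXO/XOX*
[OXX/OXO/XOX] end (terminal -1, O#5); searched .X./OX./.OX to 5

PV length from [.X./OX./.OX]: 4 plies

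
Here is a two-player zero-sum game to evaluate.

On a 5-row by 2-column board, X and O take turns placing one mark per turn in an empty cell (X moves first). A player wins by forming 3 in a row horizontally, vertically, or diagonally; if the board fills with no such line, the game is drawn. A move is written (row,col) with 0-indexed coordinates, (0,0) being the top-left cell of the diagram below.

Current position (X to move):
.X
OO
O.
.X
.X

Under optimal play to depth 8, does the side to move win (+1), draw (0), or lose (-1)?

[.X/OO/O./.X/.X] X move#1: (0,0):-1/XX/OO/O./.X/.X, (2,1):+1/.X/OO/OX/.X/.X*, (3,0):-1/.X/OO/O./XX/.X, (4,0):-1/.X/OO/O./.X/XX
[.X/OO/OX/.X/.X] end (terminal -1, O#2); searched .X/OO/O./.X/.X to 8

value(.X/OO/O./.X/.X, X) = +1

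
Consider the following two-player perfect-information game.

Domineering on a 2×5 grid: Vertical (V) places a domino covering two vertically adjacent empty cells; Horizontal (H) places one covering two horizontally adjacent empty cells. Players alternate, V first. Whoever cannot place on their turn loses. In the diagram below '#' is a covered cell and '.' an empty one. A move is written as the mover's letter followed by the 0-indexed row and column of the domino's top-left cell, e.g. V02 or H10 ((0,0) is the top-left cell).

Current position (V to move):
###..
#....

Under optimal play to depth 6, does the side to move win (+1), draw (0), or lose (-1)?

[###../#....] V move#1: V03:+1/####./#..#.*, V04:-1/###.#/#...#
[####./#..#.] H move#2: H11:-1/####./####.*
[####./####.] V move#3: V04:+1/#####/#####*
[#####/#####] end (terminal -1, H#4); searched ###../#.... to 6

value(###../#...., V) = +1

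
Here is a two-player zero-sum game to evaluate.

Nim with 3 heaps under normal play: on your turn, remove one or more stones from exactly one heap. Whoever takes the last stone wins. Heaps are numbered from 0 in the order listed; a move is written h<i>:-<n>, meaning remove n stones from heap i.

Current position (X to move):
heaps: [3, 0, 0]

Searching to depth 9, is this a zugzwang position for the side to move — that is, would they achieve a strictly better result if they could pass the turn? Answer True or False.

zugzwang((3,0,0), X) = False

[(3,0,0)] X move#1: h0:-1:-1/(2,0,0), h0:-2:-1/(1,0,0), h0:-3:+1/(0,0,0)*
[(0,0,0)] end (terminal -1, O#2); searched (3,0,0) to 9
pass branch (O moves first from the same position):
  | [(3,0,0)] O move#1: h0:-1:-1/(2,0,0), h0:-2:-1/(1,0,0), h0:-3:+1/(0,0,0)*
  | [(0,0,0)] end (terminal -1, X#2); searched (3,0,0) to 9
X moving scores +1; X passing scores -1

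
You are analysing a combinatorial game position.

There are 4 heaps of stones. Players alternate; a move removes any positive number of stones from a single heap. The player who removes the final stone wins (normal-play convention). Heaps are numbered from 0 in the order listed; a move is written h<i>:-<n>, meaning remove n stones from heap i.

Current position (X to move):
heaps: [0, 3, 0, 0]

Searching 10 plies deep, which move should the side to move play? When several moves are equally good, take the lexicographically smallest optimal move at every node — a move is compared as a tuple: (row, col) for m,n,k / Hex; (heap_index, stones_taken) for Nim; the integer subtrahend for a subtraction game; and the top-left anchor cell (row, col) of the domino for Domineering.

ply 1, X at (0,3,0,0) | h1:-1=-1→(0,2,0,0); h1:-2=-1→(0,1,0,0); h1:-3=+1→(0,0,0,0)*
ply 2: (0,0,0,0) is terminal -1 (O); from (0,3,0,0) depth 10

X's best at [(0,3,0,0)]: h1:-3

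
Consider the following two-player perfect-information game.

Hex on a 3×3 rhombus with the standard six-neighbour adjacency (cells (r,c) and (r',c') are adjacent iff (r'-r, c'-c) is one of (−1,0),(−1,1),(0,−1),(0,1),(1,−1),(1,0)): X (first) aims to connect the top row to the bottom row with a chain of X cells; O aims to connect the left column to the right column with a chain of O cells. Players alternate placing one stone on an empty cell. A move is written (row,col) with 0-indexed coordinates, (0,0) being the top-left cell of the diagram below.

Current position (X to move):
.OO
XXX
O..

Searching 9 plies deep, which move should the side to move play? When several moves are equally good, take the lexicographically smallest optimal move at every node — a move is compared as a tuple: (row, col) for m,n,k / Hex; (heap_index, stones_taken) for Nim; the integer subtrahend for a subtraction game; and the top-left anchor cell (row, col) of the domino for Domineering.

p1 X@[.OO/XXX/O..]: (0,0)[XOO/XXX/O..]+1* (2,1)[.OO/XXX/OX.]-1 (2,2)[.OO/XXX/O.X]-1
p2 O@[XOO/XXX/O..]: (2,1)[XOO/XXX/OO.]-1* (2,2)[XOO/XXX/O.O]-1
p3 X@[XOO/XXX/OO.]: (2,2)[XOO/XXX/OOX]+1*
p4 O@[XOO/XXX/OOX] terminal -1; root [.OO/XXX/O..] d9

X's best at [.OO/XXX/O..]: (0,0)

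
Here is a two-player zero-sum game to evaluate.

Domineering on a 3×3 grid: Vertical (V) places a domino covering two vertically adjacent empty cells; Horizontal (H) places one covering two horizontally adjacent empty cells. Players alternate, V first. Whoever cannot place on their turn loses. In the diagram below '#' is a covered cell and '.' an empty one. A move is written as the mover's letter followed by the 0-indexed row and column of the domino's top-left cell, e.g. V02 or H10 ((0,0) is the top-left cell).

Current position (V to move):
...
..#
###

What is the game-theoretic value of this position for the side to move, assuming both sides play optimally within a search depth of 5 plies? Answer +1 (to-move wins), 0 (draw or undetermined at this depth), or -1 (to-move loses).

value(.../..#/###, V) = +1

p1 V@[.../..#/###]: V00[#../#.#/###]-1 V01[.#./.##/###]+1*
p2 H@[.#./.##/###] terminal -1; root [.../..#/###] d5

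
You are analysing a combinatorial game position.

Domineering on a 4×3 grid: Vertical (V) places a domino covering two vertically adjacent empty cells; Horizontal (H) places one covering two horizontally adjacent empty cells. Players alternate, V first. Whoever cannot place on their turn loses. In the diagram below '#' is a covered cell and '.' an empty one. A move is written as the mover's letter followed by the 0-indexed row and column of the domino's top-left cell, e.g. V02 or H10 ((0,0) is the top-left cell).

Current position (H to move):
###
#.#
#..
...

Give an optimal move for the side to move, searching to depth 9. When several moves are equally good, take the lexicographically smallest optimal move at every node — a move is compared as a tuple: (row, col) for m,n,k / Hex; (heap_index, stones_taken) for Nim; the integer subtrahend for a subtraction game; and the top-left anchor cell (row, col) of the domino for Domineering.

H's best at [###/#.#/#../...]: H21

p1 H@[###/#.#/#../...]: H21[###/#.#/###/...]+1* H30[###/#.#/#../##.]-1 H31[###/#.#/#../.##]-1
p2 V@[###/#.#/###/...] terminal -1; root [###/#.#/#../...] d9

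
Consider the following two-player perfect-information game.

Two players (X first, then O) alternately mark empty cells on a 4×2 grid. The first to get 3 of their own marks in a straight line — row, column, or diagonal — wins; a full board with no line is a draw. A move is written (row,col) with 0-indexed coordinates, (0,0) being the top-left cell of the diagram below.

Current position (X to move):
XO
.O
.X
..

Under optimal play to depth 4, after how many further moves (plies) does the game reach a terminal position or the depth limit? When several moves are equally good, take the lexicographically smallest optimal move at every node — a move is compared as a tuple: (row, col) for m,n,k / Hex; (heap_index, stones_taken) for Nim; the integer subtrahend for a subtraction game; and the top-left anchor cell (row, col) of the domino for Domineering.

ply 1, X at XO/.O/.X/.. | (1,0)=+0→XO/XO/.X/..*; (2,0)=+0→XO/.O/XX/..; (3,0)=+0→XO/.O/.X/X.; (3,1)=+0→XO/.O/.X/.X
ply 2, O at XO/XO/.X/.. | (2,0)=+0→XO/XO/OX/..*; (3,0)=-1→XO/XO/.X/O.; (3,1)=-1→XO/XO/.X/.O
ply 3, X at XO/XO/OX/.. | (3,0)=+0→XO/XO/OX/X.*; (3,1)=+0→XO/XO/OX/.X
ply 4, O at XO/XO/OX/X. | (3,1)=+0→XO/XO/OX/XO*
ply 5: XO/XO/OX/XO is terminal +0 (X); from XO/.O/.X/.. depth 4

PV length from [XO/.O/.X/..]: 4 plies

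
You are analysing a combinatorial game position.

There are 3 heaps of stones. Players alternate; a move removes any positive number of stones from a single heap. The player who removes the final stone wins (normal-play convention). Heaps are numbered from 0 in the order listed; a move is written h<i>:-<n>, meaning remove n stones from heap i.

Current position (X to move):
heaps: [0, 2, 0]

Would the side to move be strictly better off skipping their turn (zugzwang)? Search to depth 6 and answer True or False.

zugzwang((0,2,0), X) = False

p1 X@[(0,2,0)]: h1:-1[(0,1,0)]-1 h1:-2[(0,0,0)]+1*
p2 O@[(0,0,0)] terminal -1; root [(0,2,0)] d6
if X skipped the turn, O would face:
~ p1 O@[(0,2,0)]: h1:-1[(0,1,0)]-1 h1:-2[(0,0,0)]+1*
~ p2 X@[(0,0,0)] terminal -1; root [(0,2,0)] d6
compare (X): move=+1 vs pass=-1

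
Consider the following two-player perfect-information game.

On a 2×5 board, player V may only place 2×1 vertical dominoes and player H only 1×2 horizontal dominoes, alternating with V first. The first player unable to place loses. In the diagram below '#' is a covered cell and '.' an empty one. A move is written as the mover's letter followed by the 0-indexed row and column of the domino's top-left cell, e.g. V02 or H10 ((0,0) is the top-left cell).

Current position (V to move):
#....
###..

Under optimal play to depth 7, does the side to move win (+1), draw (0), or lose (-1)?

[#..../###..] V move#1: V03:+1/#..#./####.*, V04:-1/#...#/###.#
[#..#./####.] H move#2: H01:-1/####./####.*
[####./####.] V move#3: V04:+1/#####/#####*
[#####/#####] end (terminal -1, H#4); searched #..../###.. to 7

value(#..../###.., V) = +1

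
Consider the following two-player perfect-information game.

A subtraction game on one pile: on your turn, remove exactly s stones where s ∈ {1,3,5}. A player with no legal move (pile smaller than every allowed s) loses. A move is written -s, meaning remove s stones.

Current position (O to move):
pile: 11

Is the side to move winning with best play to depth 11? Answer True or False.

ply 1, O at 11 | -1=+1→10*; -3=+1→8; -5=+1→6
ply 2, X at 10 | -1=-1→9*; -3=-1→7; -5=-1→5
ply 3, O at 9 | -1=+1→8*; -3=+1→6; -5=+1→4
ply 4, X at 8 | -1=-1→7*; -3=-1→5; -5=-1→3
ply 5, O at 7 | -1=+1→6*; -3=+1→4; -5=+1→2
ply 6, X at 6 | -1=-1→5*; -3=-1→3; -5=-1→1
ply 7, O at 5 | -1=+1→4*; -3=+1→2; -5=+1→0
ply 8, X at 4 | -1=-1→3*; -3=-1→1
ply 9, O at 3 | -1=+1→2*; -3=+1→0
ply 10, X at 2 | -1=-1→1*
ply 11, O at 1 | -1=+1→0*
ply 12: 0 is terminal -1 (X); from 11 depth 11

O winning at [11]: True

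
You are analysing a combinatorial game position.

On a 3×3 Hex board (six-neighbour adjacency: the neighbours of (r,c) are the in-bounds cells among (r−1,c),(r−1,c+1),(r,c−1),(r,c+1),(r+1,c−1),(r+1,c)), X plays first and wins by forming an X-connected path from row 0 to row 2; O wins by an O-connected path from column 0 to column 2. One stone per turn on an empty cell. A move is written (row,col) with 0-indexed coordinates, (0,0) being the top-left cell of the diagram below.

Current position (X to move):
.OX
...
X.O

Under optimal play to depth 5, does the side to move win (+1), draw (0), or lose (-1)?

[.OX/.../X.O] X move#1: (0,0):+1/XOX/.../X.O*, (1,0):+1/.OX/X../X.O, (1,1):+1/.OX/.X./X.O, (1,2):+1/.OX/..X/X.O, (2,1):+1/.OX/.../XXO
[XOX/.../X.O] O move#2: (1,0):-1/XOX/O../X.O*, (1,1):-1/XOX/.O./X.O, (1,2):-1/XOX/..O/X.O, (2,1):-1/XOX/.../XOO
[XOX/O../X.O] X move#3: (1,1):+1/XOX/OX./X.O*, (1,2):+1/XOX/O.X/X.O, (2,1):+1/XOX/O../XXO
[XOX/OX./X.O] end (terminal -1, O#4); searched .OX/.../X.O to 5

value(.OX/.../X.O, X) = +1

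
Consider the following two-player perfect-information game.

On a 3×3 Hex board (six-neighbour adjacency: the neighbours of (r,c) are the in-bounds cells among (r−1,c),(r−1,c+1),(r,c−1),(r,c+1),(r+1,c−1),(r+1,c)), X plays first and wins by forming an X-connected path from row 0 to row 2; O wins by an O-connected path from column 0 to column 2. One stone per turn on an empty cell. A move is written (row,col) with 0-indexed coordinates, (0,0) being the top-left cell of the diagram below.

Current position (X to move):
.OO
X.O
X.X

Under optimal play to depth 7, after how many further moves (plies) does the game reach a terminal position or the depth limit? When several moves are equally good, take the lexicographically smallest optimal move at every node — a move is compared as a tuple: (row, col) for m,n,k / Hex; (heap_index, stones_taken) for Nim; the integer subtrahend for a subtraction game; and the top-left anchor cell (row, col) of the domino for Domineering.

PV length from [.OO/X.O/X.X]: 1 ply

[.OO/X.O/X.X] X move#1: (0,0):+1/XOO/X.O/X.X*, (1,1):-1/.OO/XXO/X.X, (2,1):-1/.OO/X.O/XXX
[XOO/X.O/X.X] end (terminal -1, O#2); searched .OO/X.O/X.X to 7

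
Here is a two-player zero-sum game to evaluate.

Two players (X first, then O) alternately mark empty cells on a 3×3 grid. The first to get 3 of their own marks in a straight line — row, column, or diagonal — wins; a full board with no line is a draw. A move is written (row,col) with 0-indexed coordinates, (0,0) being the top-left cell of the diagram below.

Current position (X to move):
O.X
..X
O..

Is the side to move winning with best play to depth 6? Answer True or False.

X winning at [O.X/..X/O..]: True

[O.X/..X/O..] X move#1: (0,1):-1/OXX/..X/O.., (1,0):+1/O.X/X.X/O..*, (1,1):-1/O.X/.XX/O.., (2,1):-1/O.X/..X/OX., (2,2):+1/O.X/..X/O.X
[O.X/X.X/O..] O move#2: (0,1):-1/OOX/X.X/O..*, (1,1):-1/O.X/XOX/O.., (2,1):-1/O.X/X.X/OO., (2,2):-1/O.X/X.X/O.O
[OOX/X.X/O..] X move#3: (1,1):+1/OOX/XXX/O..*, (2,1):+1/OOX/X.X/OX., (2,2):+1/OOX/X.X/O.X
[OOX/XXX/O..] end (terminal -1, O#4); searched O.X/..X/O.. to 6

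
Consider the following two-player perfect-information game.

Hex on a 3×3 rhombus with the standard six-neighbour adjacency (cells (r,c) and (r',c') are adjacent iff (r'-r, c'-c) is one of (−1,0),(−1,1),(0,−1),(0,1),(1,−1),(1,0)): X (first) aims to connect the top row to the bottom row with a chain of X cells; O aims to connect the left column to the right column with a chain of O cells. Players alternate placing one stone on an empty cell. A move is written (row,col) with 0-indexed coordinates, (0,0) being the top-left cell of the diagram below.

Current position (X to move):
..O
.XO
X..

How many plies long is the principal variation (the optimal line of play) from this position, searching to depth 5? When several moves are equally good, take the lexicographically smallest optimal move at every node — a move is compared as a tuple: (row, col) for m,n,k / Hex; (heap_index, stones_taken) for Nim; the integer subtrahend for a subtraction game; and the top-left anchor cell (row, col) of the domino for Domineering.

PV length from [..O/.XO/X..]: 3 plies

[..O/.XO/X..] X move#1: (0,0):+1/X.O/.XO/X..*, (0,1):+1/.XO/.XO/X.., (1,0):+1/..O/XXO/X.., (2,1):-1/..O/.XO/XX., (2,2):-1/..O/.XO/X.X
[X.O/.XO/X..] O move#2: (0,1):-1/XOO/.XO/X..*, (1,0):-1/X.O/OXO/X.., (2,1):-1/X.O/.XO/XO., (2,2):-1/X.O/.XO/X.O
[XOO/.XO/X..] X move#3: (1,0):+1/XOO/XXO/X..*, (2,1):-1/XOO/.XO/XX., (2,2):-1/XOO/.XO/X.X
[XOO/XXO/X..] end (terminal -1, O#4); searched ..O/.XO/X.. to 5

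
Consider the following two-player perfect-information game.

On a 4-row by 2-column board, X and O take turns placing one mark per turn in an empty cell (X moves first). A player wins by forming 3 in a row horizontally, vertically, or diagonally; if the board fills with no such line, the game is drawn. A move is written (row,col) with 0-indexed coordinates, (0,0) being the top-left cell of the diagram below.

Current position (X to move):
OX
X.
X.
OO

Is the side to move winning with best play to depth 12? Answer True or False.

[OX/X./X./OO] X move#1: (1,1):+0/OX/XX/X./OO*, (2,1):+0/OX/X./XX/OO
[OX/XX/X./OO] O move#2: (2,1):+0/OX/XX/XO/OO*
[OX/XX/XO/OO] end (terminal +0, X#3); searched OX/X./X./OO to 12

X winning at [OX/X./X./OO]: False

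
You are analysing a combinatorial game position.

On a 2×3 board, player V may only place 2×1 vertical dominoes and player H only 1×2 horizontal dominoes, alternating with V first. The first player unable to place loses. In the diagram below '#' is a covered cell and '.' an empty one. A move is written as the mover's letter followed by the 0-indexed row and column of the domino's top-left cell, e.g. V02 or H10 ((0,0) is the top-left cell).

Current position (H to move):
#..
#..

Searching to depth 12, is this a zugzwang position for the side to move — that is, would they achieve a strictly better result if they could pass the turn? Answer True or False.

zugzwang(#../#.., H) = False

ply 1, H at #../#.. | H01=+1→###/#..*; H11=+1→#../###
ply 2: ###/#.. is terminal -1 (V); from #../#.. depth 12
if H skipped the turn, V would face:
~ ply 1, V at #../#.. | V01=+1→##./##.*; V02=+1→#.#/#.#
~ ply 2: ##./##. is terminal -1 (H); from #../#.. depth 12
compare (H): move=+1 vs pass=-1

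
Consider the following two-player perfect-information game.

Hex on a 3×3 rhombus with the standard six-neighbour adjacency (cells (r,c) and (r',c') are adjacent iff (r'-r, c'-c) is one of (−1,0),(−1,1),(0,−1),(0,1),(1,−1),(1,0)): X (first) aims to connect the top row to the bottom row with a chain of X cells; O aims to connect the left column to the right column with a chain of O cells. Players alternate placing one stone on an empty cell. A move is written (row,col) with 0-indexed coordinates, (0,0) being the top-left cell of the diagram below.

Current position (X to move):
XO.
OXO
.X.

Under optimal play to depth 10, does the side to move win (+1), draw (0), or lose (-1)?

p1 X@[XO./OXO/.X.]: (0,2)[XOX/OXO/.X.]+1* (2,0)[XO./OXO/XX.]-1 (2,2)[XO./OXO/.XX]-1
p2 O@[XOX/OXO/.X.] terminal -1; root [XO./OXO/.X.] d10

value(XO./OXO/.X., X) = +1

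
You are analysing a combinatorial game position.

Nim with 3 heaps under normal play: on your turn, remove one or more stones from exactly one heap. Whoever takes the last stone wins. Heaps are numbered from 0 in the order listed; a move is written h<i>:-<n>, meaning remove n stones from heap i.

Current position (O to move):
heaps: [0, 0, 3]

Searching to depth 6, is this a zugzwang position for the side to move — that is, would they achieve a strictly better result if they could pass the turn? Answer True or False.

zugzwang((0,0,3), O) = False

[(0,0,3)] O move#1: h2:-1:-1/(0,0,2), h2:-2:-1/(0,0,1), h2:-3:+1/(0,0,0)*
[(0,0,0)] end (terminal -1, X#2); searched (0,0,3) to 6
pass branch (X moves first from the same position):
  | [(0,0,3)] X move#1: h2:-1:-1/(0,0,2), h2:-2:-1/(0,0,1), h2:-3:+1/(0,0,0)*
  | [(0,0,0)] end (terminal -1, O#2); searched (0,0,3) to 6
O moving scores +1; O passing scores -1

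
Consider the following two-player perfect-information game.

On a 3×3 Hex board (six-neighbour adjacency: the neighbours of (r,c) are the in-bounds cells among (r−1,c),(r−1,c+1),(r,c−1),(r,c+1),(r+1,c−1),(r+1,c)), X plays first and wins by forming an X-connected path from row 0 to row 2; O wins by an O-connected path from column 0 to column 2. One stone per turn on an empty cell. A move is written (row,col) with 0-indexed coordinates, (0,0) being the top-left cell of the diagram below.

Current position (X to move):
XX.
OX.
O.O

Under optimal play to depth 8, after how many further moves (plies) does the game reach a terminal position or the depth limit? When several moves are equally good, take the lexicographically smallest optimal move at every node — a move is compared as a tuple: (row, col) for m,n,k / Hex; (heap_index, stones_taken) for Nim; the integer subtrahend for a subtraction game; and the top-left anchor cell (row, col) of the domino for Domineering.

PV length from [XX./OX./O.O]: 1 ply

ply 1, X at XX./OX./O.O | (0,2)=-1→XXX/OX./O.O; (1,2)=-1→XX./OXX/O.O; (2,1)=+1→XX./OX./OXO*
ply 2: XX./OX./OXO is terminal -1 (O); from XX./OX./O.O depth 8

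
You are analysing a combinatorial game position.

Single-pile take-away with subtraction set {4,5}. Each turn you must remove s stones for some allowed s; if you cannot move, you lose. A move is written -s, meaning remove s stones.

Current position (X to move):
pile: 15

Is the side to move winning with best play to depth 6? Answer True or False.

X winning at [15]: True

[15] X move#1: -4:+1/11*, -5:+1/10
[11] O move#2: -4:-1/7*, -5:-1/6
[7] X move#3: -4:+1/3*, -5:+1/2
[3] end (terminal -1, O#4); searched 15 to 6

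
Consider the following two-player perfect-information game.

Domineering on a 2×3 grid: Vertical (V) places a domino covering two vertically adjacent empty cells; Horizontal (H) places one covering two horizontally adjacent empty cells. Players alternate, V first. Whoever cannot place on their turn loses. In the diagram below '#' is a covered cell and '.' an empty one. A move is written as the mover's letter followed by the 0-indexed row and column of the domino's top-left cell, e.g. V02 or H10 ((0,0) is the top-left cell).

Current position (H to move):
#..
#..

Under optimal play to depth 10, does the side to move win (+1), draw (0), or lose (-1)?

value(#../#.., H) = +1

[#../#..] H move#1: H01:+1/###/#..*, H11:+1/#../###
[###/#..] end (terminal -1, V#2); searched #../#.. to 10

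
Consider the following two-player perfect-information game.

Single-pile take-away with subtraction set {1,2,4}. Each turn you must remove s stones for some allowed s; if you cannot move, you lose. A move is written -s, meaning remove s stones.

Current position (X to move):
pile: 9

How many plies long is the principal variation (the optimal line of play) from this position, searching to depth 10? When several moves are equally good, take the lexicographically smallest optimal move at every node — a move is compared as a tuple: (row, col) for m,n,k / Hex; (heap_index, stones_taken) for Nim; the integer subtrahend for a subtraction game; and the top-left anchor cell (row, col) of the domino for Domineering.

p1 X@[9]: -1[8]-1* -2[7]-1 -4[5]-1
p2 O@[8]: -1[7]-1 -2[6]+1* -4[4]-1
p3 X@[6]: -1[5]-1* -2[4]-1 -4[2]-1
p4 O@[5]: -1[4]-1 -2[3]+1* -4[1]-1
p5 X@[3]: -1[2]-1* -2[1]-1
p6 O@[2]: -1[1]-1 -2[0]+1*
p7 X@[0] terminal -1; root [9] d10

PV length from [9]: 6 plies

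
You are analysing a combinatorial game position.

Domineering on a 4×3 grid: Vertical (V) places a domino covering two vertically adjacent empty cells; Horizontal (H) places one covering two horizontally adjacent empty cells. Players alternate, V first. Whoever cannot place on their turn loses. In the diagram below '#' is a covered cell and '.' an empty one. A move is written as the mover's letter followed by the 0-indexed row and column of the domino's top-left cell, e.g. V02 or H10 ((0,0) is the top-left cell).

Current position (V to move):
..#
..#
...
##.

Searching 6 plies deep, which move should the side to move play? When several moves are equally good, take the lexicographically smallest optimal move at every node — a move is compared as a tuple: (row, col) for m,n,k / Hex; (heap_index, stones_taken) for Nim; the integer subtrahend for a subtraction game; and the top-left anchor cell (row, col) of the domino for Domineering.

V's best at [..#/..#/.../##.]: V00

ply 1, V at ..#/..#/.../##. | V00=+1→#.#/#.#/.../##.*; V01=+1→.##/.##/.../##.; V10=+1→..#/#.#/#../##.; V11=+1→..#/.##/.#./##.; V22=-1→..#/..#/..#/###
ply 2, H at #.#/#.#/.../##. | H20=-1→#.#/#.#/##./##.*; H21=-1→#.#/#.#/.##/##.
ply 3, V at #.#/#.#/##./##. | V01=+1→###/###/##./##.*; V22=+1→#.#/#.#/###/###
ply 4: ###/###/##./##. is terminal -1 (H); from ..#/..#/.../##. depth 6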